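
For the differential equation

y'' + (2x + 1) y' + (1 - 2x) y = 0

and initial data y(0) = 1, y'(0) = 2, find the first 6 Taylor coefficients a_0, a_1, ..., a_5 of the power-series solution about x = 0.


Ansatz: y(x) = sum_{n>=0} a_n x^n, so y'(x) = sum_{n>=1} n a_n x^(n-1) and y''(x) = sum_{n>=2} n(n-1) a_n x^(n-2).
Substitute into P(x) y'' + Q(x) y' + R(x) y = 0 with P(x) = 1, Q(x) = 2x + 1, R(x) = 1 - 2x, and match powers of x.
Initial conditions: a_0 = 1, a_1 = 2.
Setting the coefficient of each power of x to zero and solving order by order (substituting the coefficients already found):
  x^0: 2 a_2 + a_1 + a_0 = 0  ->  2 a_2 = -a_1 - a_0 = -3  ->  a_2 = -3/2
  x^1: 6 a_3 + 2 a_2 + 3 a_1 - 2 a_0 = 0  ->  6 a_3 = -2 a_2 - 3 a_1 + 2 a_0 = -1  ->  a_3 = -1/6
  x^2: 12 a_4 + 3 a_3 + 5 a_2 - 2 a_1 = 0  ->  12 a_4 = -3 a_3 - 5 a_2 + 2 a_1 = 12  ->  a_4 = 1
  x^3: 20 a_5 + 4 a_4 + 7 a_3 - 2 a_2 = 0  ->  20 a_5 = -4 a_4 - 7 a_3 + 2 a_2 = -35/6  ->  a_5 = -7/24
Truncated series: y(x) = 1 + 2 x - (3/2) x^2 - (1/6) x^3 + x^4 - (7/24) x^5 + O(x^6).

a_0 = 1; a_1 = 2; a_2 = -3/2; a_3 = -1/6; a_4 = 1; a_5 = -7/24


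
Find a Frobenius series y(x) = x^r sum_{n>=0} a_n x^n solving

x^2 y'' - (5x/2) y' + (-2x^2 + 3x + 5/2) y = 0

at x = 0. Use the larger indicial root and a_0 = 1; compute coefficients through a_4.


Write in Frobenius form y'' + (p(x)/x) y' + (q(x)/x^2) y = 0:
  p(x) = -5/2,  q(x) = -2x^2 + 3x + 5/2.
Indicial equation: r(r-1) + (-5/2) r + (5/2) = 0 -> roots r_1 = 5/2, r_2 = 1.
Take r = r_1 = 5/2. Let y(x) = x^r sum_{n>=0} a_n x^n with a_0 = 1.
Substitute y = x^r sum a_n x^n and match x^{r+n}. The recurrence is
  D(n) a_n + 3 a_{n-1} - 2 a_{n-2} = 0,  where D(n) = (r+n)(r+n-1) + (-5/2)(r+n) + (5/2).
  a_n = [-3 a_{n-1} + 2 a_{n-2}] / D(n).
Since the indicial polynomial factors as (r - r_1)(r - r_2), D(n) = (r_1 + n - r_1)(r_1 + n - r_2) = n(n + 3/2).
Evaluating step by step (a_0 = 1):
  n = 1: D(1) = 1(1 + 3/2) = 5/2; numerator = -3(1) = -3; a_1 = (-3)/(5/2) = -6/5
  n = 2: D(2) = 2(2 + 3/2) = 7; numerator = -3(-6/5) + 2(1) = 28/5; a_2 = (28/5)/(7) = 4/5
  n = 3: D(3) = 3(3 + 3/2) = 27/2; numerator = -3(4/5) + 2(-6/5) = -24/5; a_3 = (-24/5)/(27/2) = -16/45
  n = 4: D(4) = 4(4 + 3/2) = 22; numerator = -3(-16/45) + 2(4/5) = 8/3; a_4 = (8/3)/(22) = 4/33

r = 5/2; a_0 = 1; a_1 = -6/5; a_2 = 4/5; a_3 = -16/45; a_4 = 4/33


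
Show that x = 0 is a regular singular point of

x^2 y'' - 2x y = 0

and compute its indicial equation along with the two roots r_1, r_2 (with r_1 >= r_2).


Divide by x^2 to reach normal form y'' + P_1(x) y' + P_2(x) y = 0 with P_1(x) = 0 and P_2(x) = -2/x.
x = 0 is a singular point because the y-coefficient -2/x has a pole at x = 0.
It is a regular singular point because x P_1(x) = p(x) = 0 and x^2 P_2(x) = q(x) = -2x are polynomials, hence analytic at x = 0.
p(0) = 0,  q(0) = 0.
Indicial equation: r(r-1) + p(0) r + q(0) = 0, i.e. r^2 + (p(0) - 1) r + q(0) = 0, i.e. r^2 - 1 r = 0.
Discriminant: (-1)^2 - 4(0) = 1, so r = (1 ± 1)/2.
Solving: r_1 = 1, r_2 = 0.

indicial: r^2 - 1 r = 0; roots r_1 = 1, r_2 = 0


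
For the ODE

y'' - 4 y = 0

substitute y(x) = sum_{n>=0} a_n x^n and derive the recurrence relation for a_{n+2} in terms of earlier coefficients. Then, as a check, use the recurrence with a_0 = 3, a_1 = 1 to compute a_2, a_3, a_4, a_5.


Substitute y = sum_n a_n x^n into y'' + (const) y = 0.
y''(x) = sum_{n>=0} (n+2)(n+1) a_{n+2} x^n.
The ODE becomes sum_n [(n+2)(n+1) a_{n+2} - 4 a_n] x^n = 0.
Setting each coefficient to zero gives the recurrence:
  (n+2)(n+1) a_{n+2} - 4 a_n = 0,
  a_{n+2} = 4 / ((n+1)(n+2)) a_n.

Check with a_0 = 3, a_1 = 1 (apply the recurrence for n = 0, 1, 2, 3): a_0 = 3, a_1 = 1, a_2 = 6, a_3 = 2/3, a_4 = 2, a_5 = 2/15.

a_{n+2} = 4/((n+1)(n+2)) * a_n; check: a_0 = 3, a_1 = 1, a_2 = 6, a_3 = 2/3, a_4 = 2, a_5 = 2/15


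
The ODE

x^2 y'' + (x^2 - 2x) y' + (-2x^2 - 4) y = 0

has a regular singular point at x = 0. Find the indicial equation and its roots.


Divide by x^2 to reach normal form y'' + P_1(x) y' + P_2(x) y = 0 with P_1(x) = 1 - 2/x and P_2(x) = -2 - 4/x^2.
x = 0 is a singular point because the y'-coefficient 1 - 2/x has a pole at x = 0 and the y-coefficient -2 - 4/x^2 has a pole at x = 0.
It is a regular singular point because x P_1(x) = p(x) = x - 2 and x^2 P_2(x) = q(x) = -2x^2 - 4 are polynomials, hence analytic at x = 0.
p(0) = -2,  q(0) = -4.
Indicial equation: r(r-1) + p(0) r + q(0) = 0, i.e. r^2 + (p(0) - 1) r + q(0) = 0, i.e. r^2 - 3 r - 4 = 0.
Discriminant: (-3)^2 - 4(-4) = 25, so r = (3 ± 5)/2.
Solving: r_1 = 4, r_2 = -1.

indicial: r^2 - 3 r - 4 = 0; roots r_1 = 4, r_2 = -1


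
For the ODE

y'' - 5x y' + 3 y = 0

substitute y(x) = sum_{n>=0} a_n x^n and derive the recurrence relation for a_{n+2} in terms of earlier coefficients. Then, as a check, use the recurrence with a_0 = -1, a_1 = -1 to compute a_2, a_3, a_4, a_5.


Substitute y = sum_n a_n x^n.
y''(x) has coefficient (n+2)(n+1) a_{n+2} at x^n;
-5 x y'(x) has coefficient -5 n a_n at x^n (shift);
3 y(x) has coefficient 3 a_n at x^n.
Matching x^n: (n+2)(n+1) a_{n+2} + (-5n + 3) a_n = 0.
Thus a_{n+2} = (5n - 3) / ((n+1)(n+2)) * a_n.

Check with a_0 = -1, a_1 = -1 (apply the recurrence for n = 0, 1, 2, 3): a_0 = -1, a_1 = -1, a_2 = 3/2, a_3 = -1/3, a_4 = 7/8, a_5 = -1/5.

a_(n+2) = (5n - 3) / ((n+1)(n+2)) * a_n; check: a_0 = -1, a_1 = -1, a_2 = 3/2, a_3 = -1/3, a_4 = 7/8, a_5 = -1/5


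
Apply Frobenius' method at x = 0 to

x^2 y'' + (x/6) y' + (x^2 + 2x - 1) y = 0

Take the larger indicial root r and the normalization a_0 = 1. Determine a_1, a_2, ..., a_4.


Write in Frobenius form y'' + (p(x)/x) y' + (q(x)/x^2) y = 0:
  p(x) = 1/6,  q(x) = x^2 + 2x - 1.
Indicial equation: r(r-1) + (1/6) r + (-1) = 0 -> roots r_1 = 3/2, r_2 = -2/3.
Take r = r_1 = 3/2. Let y(x) = x^r sum_{n>=0} a_n x^n with a_0 = 1.
Substitute y = x^r sum a_n x^n and match x^{r+n}. The recurrence is
  D(n) a_n + 2 a_{n-1} + 1 a_{n-2} = 0,  where D(n) = (r+n)(r+n-1) + (1/6)(r+n) + (-1).
  a_n = [-2 a_{n-1} - 1 a_{n-2}] / D(n).
Since the indicial polynomial factors as (r - r_1)(r - r_2), D(n) = (r_1 + n - r_1)(r_1 + n - r_2) = n(n + 13/6).
Evaluating step by step (a_0 = 1):
  n = 1: D(1) = 1(1 + 13/6) = 19/6; numerator = -2(1) = -2; a_1 = (-2)/(19/6) = -12/19
  n = 2: D(2) = 2(2 + 13/6) = 25/3; numerator = -2(-12/19) - 1(1) = 5/19; a_2 = (5/19)/(25/3) = 3/95
  n = 3: D(3) = 3(3 + 13/6) = 31/2; numerator = -2(3/95) - 1(-12/19) = 54/95; a_3 = (54/95)/(31/2) = 108/2945
  n = 4: D(4) = 4(4 + 13/6) = 74/3; numerator = -2(108/2945) - 1(3/95) = -309/2945; a_4 = (-309/2945)/(74/3) = -927/217930

r = 3/2; a_0 = 1; a_1 = -12/19; a_2 = 3/95; a_3 = 108/2945; a_4 = -927/217930


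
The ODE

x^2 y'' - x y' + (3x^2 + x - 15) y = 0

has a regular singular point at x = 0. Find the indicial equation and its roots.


Divide by x^2 to reach normal form y'' + P_1(x) y' + P_2(x) y = 0 with P_1(x) = -1/x and P_2(x) = 3 + 1/x - 15/x^2.
x = 0 is a singular point because the y'-coefficient -1/x has a pole at x = 0 and the y-coefficient 3 + 1/x - 15/x^2 has a pole at x = 0.
It is a regular singular point because x P_1(x) = p(x) = -1 and x^2 P_2(x) = q(x) = 3x^2 + x - 15 are polynomials, hence analytic at x = 0.
p(0) = -1,  q(0) = -15.
Indicial equation: r(r-1) + p(0) r + q(0) = 0, i.e. r^2 + (p(0) - 1) r + q(0) = 0, i.e. r^2 - 2 r - 15 = 0.
Discriminant: (-2)^2 - 4(-15) = 64, so r = (2 ± 8)/2.
Solving: r_1 = 5, r_2 = -3.

indicial: r^2 - 2 r - 15 = 0; roots r_1 = 5, r_2 = -3


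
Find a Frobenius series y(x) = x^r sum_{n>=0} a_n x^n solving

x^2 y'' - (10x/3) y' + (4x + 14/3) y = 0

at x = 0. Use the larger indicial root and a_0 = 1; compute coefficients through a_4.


Write in Frobenius form y'' + (p(x)/x) y' + (q(x)/x^2) y = 0:
  p(x) = -10/3,  q(x) = 4x + 14/3.
Indicial equation: r(r-1) + (-10/3) r + (14/3) = 0 -> roots r_1 = 7/3, r_2 = 2.
Take r = r_1 = 7/3. Let y(x) = x^r sum_{n>=0} a_n x^n with a_0 = 1.
Substitute y = x^r sum a_n x^n and match x^{r+n}. The recurrence is
  D(n) a_n + 4 a_{n-1} = 0,  where D(n) = (r+n)(r+n-1) + (-10/3)(r+n) + (14/3).
  a_n = -4 / D(n) * a_{n-1}.
Since the indicial polynomial factors as (r - r_1)(r - r_2), D(n) = (r_1 + n - r_1)(r_1 + n - r_2) = n(n + 1/3).
Evaluating step by step (a_0 = 1):
  n = 1: D(1) = 1(1 + 1/3) = 4/3; numerator = -4(1) = -4; a_1 = (-4)/(4/3) = -3
  n = 2: D(2) = 2(2 + 1/3) = 14/3; numerator = -4(-3) = 12; a_2 = (12)/(14/3) = 18/7
  n = 3: D(3) = 3(3 + 1/3) = 10; numerator = -4(18/7) = -72/7; a_3 = (-72/7)/(10) = -36/35
  n = 4: D(4) = 4(4 + 1/3) = 52/3; numerator = -4(-36/35) = 144/35; a_4 = (144/35)/(52/3) = 108/455

r = 7/3; a_0 = 1; a_1 = -3; a_2 = 18/7; a_3 = -36/35; a_4 = 108/455


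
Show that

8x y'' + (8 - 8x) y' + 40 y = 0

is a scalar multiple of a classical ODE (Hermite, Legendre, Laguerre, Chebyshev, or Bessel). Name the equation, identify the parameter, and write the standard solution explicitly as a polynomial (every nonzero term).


All three coefficients share the factor 8; dividing through by 8 gives  x y'' + (1 - x) y' + 5 y = 0.
This matches the Laguerre equation x y'' + (1 - x) y' + n y = 0 with n = 5; the polynomial solution is L_5(x).
With y = sum_k a_k x^k, matching x^k gives (k+1)k a_{k+1} + (k+1) a_{k+1} - k a_k + n a_k = 0, i.e. (k+1)^2 a_{k+1} = (k - n) a_k = (k - 5) a_k. The right side vanishes at k = 5, so the series terminates at degree 5.
Standard normalization L_n(0) = 1 gives a_0 = 1. Work upward with a_{k+1} = (k - 5) a_k / (k+1)^2:
  a_1 = (0 - 5)(1) / 1^2 = -5/1 = -5
  a_2 = (1 - 5)(-5) / 2^2 = 20/4 = 5
  a_3 = (2 - 5)(5) / 3^2 = -15/9 = -5/3
  a_4 = (3 - 5)(-5/3) / 4^2 = (10/3)/16 = 5/24
  a_5 = (4 - 5)(5/24) / 5^2 = (-5/24)/25 = -1/120
Hence L_5(x) = -x^5/120 + 5 x^4/24 - 5 x^3/3 + 5 x^2 - 5 x + 1.

L_5(x); series = -x^5/120 + 5 x^4/24 - 5 x^3/3 + 5 x^2 - 5 x + 1


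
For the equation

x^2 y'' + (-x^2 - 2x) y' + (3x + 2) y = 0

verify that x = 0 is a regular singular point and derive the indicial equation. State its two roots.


Divide by x^2 to reach normal form y'' + P_1(x) y' + P_2(x) y = 0 with P_1(x) = -1 - 2/x and P_2(x) = 3/x + 2/x^2.
x = 0 is a singular point because the y'-coefficient -1 - 2/x has a pole at x = 0 and the y-coefficient 3/x + 2/x^2 has a pole at x = 0.
It is a regular singular point because x P_1(x) = p(x) = -x - 2 and x^2 P_2(x) = q(x) = 3x + 2 are polynomials, hence analytic at x = 0.
p(0) = -2,  q(0) = 2.
Indicial equation: r(r-1) + p(0) r + q(0) = 0, i.e. r^2 + (p(0) - 1) r + q(0) = 0, i.e. r^2 - 3 r + 2 = 0.
Discriminant: (-3)^2 - 4(2) = 1, so r = (3 ± 1)/2.
Solving: r_1 = 2, r_2 = 1.

indicial: r^2 - 3 r + 2 = 0; roots r_1 = 2, r_2 = 1


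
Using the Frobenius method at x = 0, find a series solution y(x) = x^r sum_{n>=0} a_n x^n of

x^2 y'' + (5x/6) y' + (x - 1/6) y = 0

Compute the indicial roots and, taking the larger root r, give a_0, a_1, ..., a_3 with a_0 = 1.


Write in Frobenius form y'' + (p(x)/x) y' + (q(x)/x^2) y = 0:
  p(x) = 5/6,  q(x) = x - 1/6.
Indicial equation: r(r-1) + (5/6) r + (-1/6) = 0 -> roots r_1 = 1/2, r_2 = -1/3.
Take r = r_1 = 1/2. Let y(x) = x^r sum_{n>=0} a_n x^n with a_0 = 1.
Substitute y = x^r sum a_n x^n and match x^{r+n}. The recurrence is
  D(n) a_n + 1 a_{n-1} = 0,  where D(n) = (r+n)(r+n-1) + (5/6)(r+n) + (-1/6).
  a_n = -1 / D(n) * a_{n-1}.
Since the indicial polynomial factors as (r - r_1)(r - r_2), D(n) = (r_1 + n - r_1)(r_1 + n - r_2) = n(n + 5/6).
Evaluating step by step (a_0 = 1):
  n = 1: D(1) = 1(1 + 5/6) = 11/6; numerator = -1(1) = -1; a_1 = (-1)/(11/6) = -6/11
  n = 2: D(2) = 2(2 + 5/6) = 17/3; numerator = -1(-6/11) = 6/11; a_2 = (6/11)/(17/3) = 18/187
  n = 3: D(3) = 3(3 + 5/6) = 23/2; numerator = -1(18/187) = -18/187; a_3 = (-18/187)/(23/2) = -36/4301

r = 1/2; a_0 = 1; a_1 = -6/11; a_2 = 18/187; a_3 = -36/4301


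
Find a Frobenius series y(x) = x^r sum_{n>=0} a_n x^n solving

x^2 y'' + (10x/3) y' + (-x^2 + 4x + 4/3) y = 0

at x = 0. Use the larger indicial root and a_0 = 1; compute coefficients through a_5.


Write in Frobenius form y'' + (p(x)/x) y' + (q(x)/x^2) y = 0:
  p(x) = 10/3,  q(x) = -x^2 + 4x + 4/3.
Indicial equation: r(r-1) + (10/3) r + (4/3) = 0 -> roots r_1 = -1, r_2 = -4/3.
Take r = r_1 = -1. Let y(x) = x^r sum_{n>=0} a_n x^n with a_0 = 1.
Substitute y = x^r sum a_n x^n and match x^{r+n}. The recurrence is
  D(n) a_n + 4 a_{n-1} - 1 a_{n-2} = 0,  where D(n) = (r+n)(r+n-1) + (10/3)(r+n) + (4/3).
  a_n = [-4 a_{n-1} + 1 a_{n-2}] / D(n).
Since the indicial polynomial factors as (r - r_1)(r - r_2), D(n) = (r_1 + n - r_1)(r_1 + n - r_2) = n(n + 1/3).
Evaluating step by step (a_0 = 1):
  n = 1: D(1) = 1(1 + 1/3) = 4/3; numerator = -4(1) = -4; a_1 = (-4)/(4/3) = -3
  n = 2: D(2) = 2(2 + 1/3) = 14/3; numerator = -4(-3) + 1(1) = 13; a_2 = (13)/(14/3) = 39/14
  n = 3: D(3) = 3(3 + 1/3) = 10; numerator = -4(39/14) + 1(-3) = -99/7; a_3 = (-99/7)/(10) = -99/70
  n = 4: D(4) = 4(4 + 1/3) = 52/3; numerator = -4(-99/70) + 1(39/14) = 591/70; a_4 = (591/70)/(52/3) = 1773/3640
  n = 5: D(5) = 5(5 + 1/3) = 80/3; numerator = -4(1773/3640) + 1(-99/70) = -306/91; a_5 = (-306/91)/(80/3) = -459/3640

r = -1; a_0 = 1; a_1 = -3; a_2 = 39/14; a_3 = -99/70; a_4 = 1773/3640; a_5 = -459/3640


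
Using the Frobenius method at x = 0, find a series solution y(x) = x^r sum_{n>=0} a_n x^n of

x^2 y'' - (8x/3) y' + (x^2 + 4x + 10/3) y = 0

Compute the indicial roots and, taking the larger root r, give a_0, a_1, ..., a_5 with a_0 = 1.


Write in Frobenius form y'' + (p(x)/x) y' + (q(x)/x^2) y = 0:
  p(x) = -8/3,  q(x) = x^2 + 4x + 10/3.
Indicial equation: r(r-1) + (-8/3) r + (10/3) = 0 -> roots r_1 = 2, r_2 = 5/3.
Take r = r_1 = 2. Let y(x) = x^r sum_{n>=0} a_n x^n with a_0 = 1.
Substitute y = x^r sum a_n x^n and match x^{r+n}. The recurrence is
  D(n) a_n + 4 a_{n-1} + 1 a_{n-2} = 0,  where D(n) = (r+n)(r+n-1) + (-8/3)(r+n) + (10/3).
  a_n = [-4 a_{n-1} - 1 a_{n-2}] / D(n).
Since the indicial polynomial factors as (r - r_1)(r - r_2), D(n) = (r_1 + n - r_1)(r_1 + n - r_2) = n(n + 1/3).
Evaluating step by step (a_0 = 1):
  n = 1: D(1) = 1(1 + 1/3) = 4/3; numerator = -4(1) = -4; a_1 = (-4)/(4/3) = -3
  n = 2: D(2) = 2(2 + 1/3) = 14/3; numerator = -4(-3) - 1(1) = 11; a_2 = (11)/(14/3) = 33/14
  n = 3: D(3) = 3(3 + 1/3) = 10; numerator = -4(33/14) - 1(-3) = -45/7; a_3 = (-45/7)/(10) = -9/14
  n = 4: D(4) = 4(4 + 1/3) = 52/3; numerator = -4(-9/14) - 1(33/14) = 3/14; a_4 = (3/14)/(52/3) = 9/728
  n = 5: D(5) = 5(5 + 1/3) = 80/3; numerator = -4(9/728) - 1(-9/14) = 54/91; a_5 = (54/91)/(80/3) = 81/3640

r = 2; a_0 = 1; a_1 = -3; a_2 = 33/14; a_3 = -9/14; a_4 = 9/728; a_5 = 81/3640


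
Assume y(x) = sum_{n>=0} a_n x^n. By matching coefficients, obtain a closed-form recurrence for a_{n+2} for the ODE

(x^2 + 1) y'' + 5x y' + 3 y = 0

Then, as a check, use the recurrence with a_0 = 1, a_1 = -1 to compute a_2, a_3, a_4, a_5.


Substitute y = sum_n a_n x^n.
(1 + 1 x^2) y'' contributes (n+2)(n+1) a_{n+2} + n(n-1) a_n at x^n.
5 x y'(x) contributes 5 n a_n at x^n.
3 y(x) contributes 3 a_n at x^n.
Matching x^n: (n+2)(n+1) a_{n+2} + (n(n-1) + 5 n + 3) a_n = 0.
Thus a_{n+2} = (-n(n-1) - 5 n - 3) / ((n+1)(n+2)) * a_n.

Check with a_0 = 1, a_1 = -1 (apply the recurrence for n = 0, 1, 2, 3): a_0 = 1, a_1 = -1, a_2 = -3/2, a_3 = 4/3, a_4 = 15/8, a_5 = -8/5.

a_(n+2) = (-n(n-1) - 5 n - 3) / ((n+1)(n+2)) * a_n; check: a_0 = 1, a_1 = -1, a_2 = -3/2, a_3 = 4/3, a_4 = 15/8, a_5 = -8/5


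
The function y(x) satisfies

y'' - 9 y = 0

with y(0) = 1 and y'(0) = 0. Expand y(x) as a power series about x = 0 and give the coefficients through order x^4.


Ansatz: y(x) = sum_{n>=0} a_n x^n, so y'(x) = sum_{n>=1} n a_n x^(n-1) and y''(x) = sum_{n>=2} n(n-1) a_n x^(n-2).
Substitute into P(x) y'' + Q(x) y' + R(x) y = 0 with P(x) = 1, Q(x) = 0, R(x) = -9, and match powers of x.
Initial conditions: a_0 = 1, a_1 = 0.
Setting the coefficient of each power of x to zero and solving order by order (substituting the coefficients already found):
  x^0: 2 a_2 - 9 a_0 = 0  ->  2 a_2 = 9 a_0 = 9  ->  a_2 = 9/2
  x^1: 6 a_3 - 9 a_1 = 0  ->  6 a_3 = 9 a_1 = 0  ->  a_3 = 0
  x^2: 12 a_4 - 9 a_2 = 0  ->  12 a_4 = 9 a_2 = 81/2  ->  a_4 = 27/8
Truncated series: y(x) = 1 + (9/2) x^2 + (27/8) x^4 + O(x^5).

a_0 = 1; a_1 = 0; a_2 = 9/2; a_3 = 0; a_4 = 27/8


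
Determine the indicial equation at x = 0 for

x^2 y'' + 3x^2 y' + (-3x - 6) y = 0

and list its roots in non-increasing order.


Divide by x^2 to reach normal form y'' + P_1(x) y' + P_2(x) y = 0 with P_1(x) = 3 and P_2(x) = -3/x - 6/x^2.
x = 0 is a singular point because the y-coefficient -3/x - 6/x^2 has a pole at x = 0.
It is a regular singular point because x P_1(x) = p(x) = 3x and x^2 P_2(x) = q(x) = -3x - 6 are polynomials, hence analytic at x = 0.
p(0) = 0,  q(0) = -6.
Indicial equation: r(r-1) + p(0) r + q(0) = 0, i.e. r^2 + (p(0) - 1) r + q(0) = 0, i.e. r^2 - 1 r - 6 = 0.
Discriminant: (-1)^2 - 4(-6) = 25, so r = (1 ± 5)/2.
Solving: r_1 = 3, r_2 = -2.

indicial: r^2 - 1 r - 6 = 0; roots r_1 = 3, r_2 = -2


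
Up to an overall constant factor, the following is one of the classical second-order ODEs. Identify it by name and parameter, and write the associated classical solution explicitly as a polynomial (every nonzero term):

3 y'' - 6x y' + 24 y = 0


All three coefficients share the factor 3; dividing through by 3 gives  y'' - 2x y' + 8 y = 0.
This matches the Hermite equation y'' - 2x y' + 2n y = 0 with 2n = 8, so n = 4; the polynomial solution is H_4(x).
With y = sum_k a_k x^k, matching x^k gives (k+2)(k+1) a_{k+2} = 2(k - n) a_k = 2(k - 4) a_k. The right side vanishes at k = 4, so the series with the parity of 4 terminates at degree 4.
Standard normalization: leading coefficient of H_n is 2^n, so a_4 = 2^4 = 16. Work downward with a_k = (k+1)(k+2) a_{k+2} / (2(k - n)):
  a_2 = (3)(4)(16) / (2(2 - 4)) = 192/(-4) = -48
  a_0 = (1)(2)(-48) / (2(0 - 4)) = -96/(-8) = 12
Hence H_4(x) = 16 x^4 - 48 x^2 + 12.

H_4(x); series = 16 x^4 - 48 x^2 + 12


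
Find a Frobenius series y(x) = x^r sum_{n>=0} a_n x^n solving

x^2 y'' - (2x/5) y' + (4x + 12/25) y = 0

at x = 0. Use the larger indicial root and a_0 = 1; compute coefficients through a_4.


Write in Frobenius form y'' + (p(x)/x) y' + (q(x)/x^2) y = 0:
  p(x) = -2/5,  q(x) = 4x + 12/25.
Indicial equation: r(r-1) + (-2/5) r + (12/25) = 0 -> roots r_1 = 4/5, r_2 = 3/5.
Take r = r_1 = 4/5. Let y(x) = x^r sum_{n>=0} a_n x^n with a_0 = 1.
Substitute y = x^r sum a_n x^n and match x^{r+n}. The recurrence is
  D(n) a_n + 4 a_{n-1} = 0,  where D(n) = (r+n)(r+n-1) + (-2/5)(r+n) + (12/25).
  a_n = -4 / D(n) * a_{n-1}.
Since the indicial polynomial factors as (r - r_1)(r - r_2), D(n) = (r_1 + n - r_1)(r_1 + n - r_2) = n(n + 1/5).
Evaluating step by step (a_0 = 1):
  n = 1: D(1) = 1(1 + 1/5) = 6/5; numerator = -4(1) = -4; a_1 = (-4)/(6/5) = -10/3
  n = 2: D(2) = 2(2 + 1/5) = 22/5; numerator = -4(-10/3) = 40/3; a_2 = (40/3)/(22/5) = 100/33
  n = 3: D(3) = 3(3 + 1/5) = 48/5; numerator = -4(100/33) = -400/33; a_3 = (-400/33)/(48/5) = -125/99
  n = 4: D(4) = 4(4 + 1/5) = 84/5; numerator = -4(-125/99) = 500/99; a_4 = (500/99)/(84/5) = 625/2079

r = 4/5; a_0 = 1; a_1 = -10/3; a_2 = 100/33; a_3 = -125/99; a_4 = 625/2079


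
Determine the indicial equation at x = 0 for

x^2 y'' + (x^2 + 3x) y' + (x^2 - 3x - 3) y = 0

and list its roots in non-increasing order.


Divide by x^2 to reach normal form y'' + P_1(x) y' + P_2(x) y = 0 with P_1(x) = 1 + 3/x and P_2(x) = 1 - 3/x - 3/x^2.
x = 0 is a singular point because the y'-coefficient 1 + 3/x has a pole at x = 0 and the y-coefficient 1 - 3/x - 3/x^2 has a pole at x = 0.
It is a regular singular point because x P_1(x) = p(x) = x + 3 and x^2 P_2(x) = q(x) = x^2 - 3x - 3 are polynomials, hence analytic at x = 0.
p(0) = 3,  q(0) = -3.
Indicial equation: r(r-1) + p(0) r + q(0) = 0, i.e. r^2 + (p(0) - 1) r + q(0) = 0, i.e. r^2 + 2 r - 3 = 0.
Discriminant: (2)^2 - 4(-3) = 16, so r = (-2 ± 4)/2.
Solving: r_1 = 1, r_2 = -3.

indicial: r^2 + 2 r - 3 = 0; roots r_1 = 1, r_2 = -3


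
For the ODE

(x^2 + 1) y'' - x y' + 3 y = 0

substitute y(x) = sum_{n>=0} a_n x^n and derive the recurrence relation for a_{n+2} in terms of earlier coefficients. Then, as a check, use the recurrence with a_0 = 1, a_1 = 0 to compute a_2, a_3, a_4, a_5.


Substitute y = sum_n a_n x^n.
(1 + 1 x^2) y'' contributes (n+2)(n+1) a_{n+2} + n(n-1) a_n at x^n.
-x y'(x) contributes -n a_n at x^n.
3 y(x) contributes 3 a_n at x^n.
Matching x^n: (n+2)(n+1) a_{n+2} + (n(n-1) - n + 3) a_n = 0.
Thus a_{n+2} = (-n(n-1) + n - 3) / ((n+1)(n+2)) * a_n.

Check with a_0 = 1, a_1 = 0 (apply the recurrence for n = 0, 1, 2, 3): a_0 = 1, a_1 = 0, a_2 = -3/2, a_3 = 0, a_4 = 3/8, a_5 = 0.

a_(n+2) = (-n(n-1) + n - 3) / ((n+1)(n+2)) * a_n; check: a_0 = 1, a_1 = 0, a_2 = -3/2, a_3 = 0, a_4 = 3/8, a_5 = 0


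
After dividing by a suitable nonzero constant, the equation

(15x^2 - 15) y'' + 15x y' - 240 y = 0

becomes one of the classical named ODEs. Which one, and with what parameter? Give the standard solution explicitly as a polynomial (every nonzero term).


All three coefficients share the factor -15; dividing through by -15 gives  (1 - x^2) y'' - x y' + 16 y = 0.
This matches the Chebyshev equation (1 - x^2) y'' - x y' + n^2 y = 0 (note the -x y' term, not -2x y') with n^2 = 16, so n = 4; the polynomial solution is T_4(x).
With y = sum_k a_k x^k, matching x^k gives (k+2)(k+1) a_{k+2} = (k^2 - n^2) a_k = (k - 4)(k + 4) a_k. The right side vanishes at k = 4, so the series with the parity of 4 terminates at degree 4.
Standard normalization: leading coefficient of T_n is 2^(n-1), so a_4 = 2^3 = 8. Work downward with a_k = (k+1)(k+2) a_{k+2} / ((k - 4)(k + 4)):
  a_2 = (3)(4)(8) / ((2 - 4)(2 + 4)) = 96/(-12) = -8
  a_0 = (1)(2)(-8) / ((0 - 4)(0 + 4)) = -16/(-16) = 1
Hence T_4(x) = 8 x^4 - 8 x^2 + 1.

T_4(x); series = 8 x^4 - 8 x^2 + 1


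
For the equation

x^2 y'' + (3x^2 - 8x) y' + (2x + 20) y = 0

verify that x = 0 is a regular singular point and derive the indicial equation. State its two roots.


Divide by x^2 to reach normal form y'' + P_1(x) y' + P_2(x) y = 0 with P_1(x) = 3 - 8/x and P_2(x) = 2/x + 20/x^2.
x = 0 is a singular point because the y'-coefficient 3 - 8/x has a pole at x = 0 and the y-coefficient 2/x + 20/x^2 has a pole at x = 0.
It is a regular singular point because x P_1(x) = p(x) = 3x - 8 and x^2 P_2(x) = q(x) = 2x + 20 are polynomials, hence analytic at x = 0.
p(0) = -8,  q(0) = 20.
Indicial equation: r(r-1) + p(0) r + q(0) = 0, i.e. r^2 + (p(0) - 1) r + q(0) = 0, i.e. r^2 - 9 r + 20 = 0.
Discriminant: (-9)^2 - 4(20) = 1, so r = (9 ± 1)/2.
Solving: r_1 = 5, r_2 = 4.

indicial: r^2 - 9 r + 20 = 0; roots r_1 = 5, r_2 = 4


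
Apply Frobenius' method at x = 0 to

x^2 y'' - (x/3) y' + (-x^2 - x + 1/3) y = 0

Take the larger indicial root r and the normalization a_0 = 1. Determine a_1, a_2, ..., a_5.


Write in Frobenius form y'' + (p(x)/x) y' + (q(x)/x^2) y = 0:
  p(x) = -1/3,  q(x) = -x^2 - x + 1/3.
Indicial equation: r(r-1) + (-1/3) r + (1/3) = 0 -> roots r_1 = 1, r_2 = 1/3.
Take r = r_1 = 1. Let y(x) = x^r sum_{n>=0} a_n x^n with a_0 = 1.
Substitute y = x^r sum a_n x^n and match x^{r+n}. The recurrence is
  D(n) a_n - 1 a_{n-1} - 1 a_{n-2} = 0,  where D(n) = (r+n)(r+n-1) + (-1/3)(r+n) + (1/3).
  a_n = [1 a_{n-1} + 1 a_{n-2}] / D(n).
Since the indicial polynomial factors as (r - r_1)(r - r_2), D(n) = (r_1 + n - r_1)(r_1 + n - r_2) = n(n + 2/3).
Evaluating step by step (a_0 = 1):
  n = 1: D(1) = 1(1 + 2/3) = 5/3; numerator = 1(1) = 1; a_1 = (1)/(5/3) = 3/5
  n = 2: D(2) = 2(2 + 2/3) = 16/3; numerator = 1(3/5) + 1(1) = 8/5; a_2 = (8/5)/(16/3) = 3/10
  n = 3: D(3) = 3(3 + 2/3) = 11; numerator = 1(3/10) + 1(3/5) = 9/10; a_3 = (9/10)/(11) = 9/110
  n = 4: D(4) = 4(4 + 2/3) = 56/3; numerator = 1(9/110) + 1(3/10) = 21/55; a_4 = (21/55)/(56/3) = 9/440
  n = 5: D(5) = 5(5 + 2/3) = 85/3; numerator = 1(9/440) + 1(9/110) = 9/88; a_5 = (9/88)/(85/3) = 27/7480

r = 1; a_0 = 1; a_1 = 3/5; a_2 = 3/10; a_3 = 9/110; a_4 = 9/440; a_5 = 27/7480


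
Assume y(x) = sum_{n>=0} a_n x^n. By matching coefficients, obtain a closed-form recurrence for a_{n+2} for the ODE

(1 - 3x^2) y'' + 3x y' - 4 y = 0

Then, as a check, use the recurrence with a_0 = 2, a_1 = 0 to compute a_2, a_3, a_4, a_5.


Substitute y = sum_n a_n x^n.
(1 - 3 x^2) y'' contributes (n+2)(n+1) a_{n+2} - 3 n(n-1) a_n at x^n.
3 x y'(x) contributes 3 n a_n at x^n.
-4 y(x) contributes -4 a_n at x^n.
Matching x^n: (n+2)(n+1) a_{n+2} + (-3 n(n-1) + 3 n - 4) a_n = 0.
Thus a_{n+2} = (3 n(n-1) - 3 n + 4) / ((n+1)(n+2)) * a_n.

Check with a_0 = 2, a_1 = 0 (apply the recurrence for n = 0, 1, 2, 3): a_0 = 2, a_1 = 0, a_2 = 4, a_3 = 0, a_4 = 4/3, a_5 = 0.

a_(n+2) = (3 n(n-1) - 3 n + 4) / ((n+1)(n+2)) * a_n; check: a_0 = 2, a_1 = 0, a_2 = 4, a_3 = 0, a_4 = 4/3, a_5 = 0


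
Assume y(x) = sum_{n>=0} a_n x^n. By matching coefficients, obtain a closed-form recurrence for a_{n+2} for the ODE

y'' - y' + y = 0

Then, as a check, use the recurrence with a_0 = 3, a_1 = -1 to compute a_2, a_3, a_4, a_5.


Substitute y = sum_n a_n x^n.
y''(x) has coefficient (n+2)(n+1) a_{n+2} at x^n;
-y'(x) has coefficient -(n+1) a_{n+1} at x^n;
y(x) has coefficient 1 a_n at x^n.
Matching x^n: (n+2)(n+1) a_{n+2} - (n+1) a_{n+1} + 1 a_n = 0.
Thus a_{n+2} = [(n+1) a_{n+1} - 1 a_n] / ((n+1)(n+2)).

Check with a_0 = 3, a_1 = -1 (apply the recurrence for n = 0, 1, 2, 3): a_0 = 3, a_1 = -1, a_2 = -2, a_3 = -1/2, a_4 = 1/24, a_5 = 1/30.

a_(n+2) = [(n+1) a_(n+1) - 1 a_n] / ((n+1)(n+2)); check: a_0 = 3, a_1 = -1, a_2 = -2, a_3 = -1/2, a_4 = 1/24, a_5 = 1/30


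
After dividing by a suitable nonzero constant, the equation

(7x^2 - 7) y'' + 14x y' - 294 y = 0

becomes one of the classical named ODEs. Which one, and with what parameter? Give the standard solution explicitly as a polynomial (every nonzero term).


All three coefficients share the factor -7; dividing through by -7 gives  (1 - x^2) y'' - 2x y' + 42 y = 0.
This matches the Legendre equation (1 - x^2) y'' - 2x y' + n(n+1) y = 0 (note the -2x y' term) with n(n+1) = 42, so n = 6; the polynomial solution is P_6(x).
With y = sum_k a_k x^k, matching x^k gives (k+2)(k+1) a_{k+2} = [k(k+1) - n(n+1)] a_k = (k - 6)(k + 7) a_k. The right side vanishes at k = 6, so the series with the parity of 6 terminates at degree 6.
Standard normalization (P_n(1) = 1): leading coefficient (2n)!/(2^n (n!)^2) = 479001600/(64*518400) = 231/16, so a_6 = 231/16. Work downward with a_k = (k+1)(k+2) a_{k+2} / ((k - 6)(k + 7)):
  a_4 = (5)(6)(231/16) / ((4 - 6)(4 + 7)) = (3465/8)/(-22) = -315/16
  a_2 = (3)(4)(-315/16) / ((2 - 6)(2 + 7)) = (-945/4)/(-36) = 105/16
  a_0 = (1)(2)(105/16) / ((0 - 6)(0 + 7)) = (105/8)/(-42) = -5/16
Hence P_6(x) = 231 x^6/16 - 315 x^4/16 + 105 x^2/16 - 5/16.

P_6(x); series = 231 x^6/16 - 315 x^4/16 + 105 x^2/16 - 5/16


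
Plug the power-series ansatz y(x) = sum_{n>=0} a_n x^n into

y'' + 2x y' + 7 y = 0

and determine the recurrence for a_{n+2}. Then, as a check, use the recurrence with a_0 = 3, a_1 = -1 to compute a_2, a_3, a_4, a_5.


Substitute y = sum_n a_n x^n.
y''(x) has coefficient (n+2)(n+1) a_{n+2} at x^n;
2 x y'(x) has coefficient 2 n a_n at x^n (shift);
7 y(x) has coefficient 7 a_n at x^n.
Matching x^n: (n+2)(n+1) a_{n+2} + (2n + 7) a_n = 0.
Thus a_{n+2} = (-2n - 7) / ((n+1)(n+2)) * a_n.

Check with a_0 = 3, a_1 = -1 (apply the recurrence for n = 0, 1, 2, 3): a_0 = 3, a_1 = -1, a_2 = -21/2, a_3 = 3/2, a_4 = 77/8, a_5 = -39/40.

a_(n+2) = (-2n - 7) / ((n+1)(n+2)) * a_n; check: a_0 = 3, a_1 = -1, a_2 = -21/2, a_3 = 3/2, a_4 = 77/8, a_5 = -39/40


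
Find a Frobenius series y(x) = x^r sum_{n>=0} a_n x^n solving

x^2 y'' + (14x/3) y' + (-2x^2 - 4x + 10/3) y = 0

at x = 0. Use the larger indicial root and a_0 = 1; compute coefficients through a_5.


Write in Frobenius form y'' + (p(x)/x) y' + (q(x)/x^2) y = 0:
  p(x) = 14/3,  q(x) = -2x^2 - 4x + 10/3.
Indicial equation: r(r-1) + (14/3) r + (10/3) = 0 -> roots r_1 = -5/3, r_2 = -2.
Take r = r_1 = -5/3. Let y(x) = x^r sum_{n>=0} a_n x^n with a_0 = 1.
Substitute y = x^r sum a_n x^n and match x^{r+n}. The recurrence is
  D(n) a_n - 4 a_{n-1} - 2 a_{n-2} = 0,  where D(n) = (r+n)(r+n-1) + (14/3)(r+n) + (10/3).
  a_n = [4 a_{n-1} + 2 a_{n-2}] / D(n).
Since the indicial polynomial factors as (r - r_1)(r - r_2), D(n) = (r_1 + n - r_1)(r_1 + n - r_2) = n(n + 1/3).
Evaluating step by step (a_0 = 1):
  n = 1: D(1) = 1(1 + 1/3) = 4/3; numerator = 4(1) = 4; a_1 = (4)/(4/3) = 3
  n = 2: D(2) = 2(2 + 1/3) = 14/3; numerator = 4(3) + 2(1) = 14; a_2 = (14)/(14/3) = 3
  n = 3: D(3) = 3(3 + 1/3) = 10; numerator = 4(3) + 2(3) = 18; a_3 = (18)/(10) = 9/5
  n = 4: D(4) = 4(4 + 1/3) = 52/3; numerator = 4(9/5) + 2(3) = 66/5; a_4 = (66/5)/(52/3) = 99/130
  n = 5: D(5) = 5(5 + 1/3) = 80/3; numerator = 4(99/130) + 2(9/5) = 432/65; a_5 = (432/65)/(80/3) = 81/325

r = -5/3; a_0 = 1; a_1 = 3; a_2 = 3; a_3 = 9/5; a_4 = 99/130; a_5 = 81/325


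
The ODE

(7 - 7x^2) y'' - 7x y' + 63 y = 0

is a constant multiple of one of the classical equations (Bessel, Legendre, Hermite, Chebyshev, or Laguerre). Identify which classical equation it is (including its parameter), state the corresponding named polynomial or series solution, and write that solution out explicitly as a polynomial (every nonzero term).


All three coefficients share the factor 7; dividing through by 7 gives  (1 - x^2) y'' - x y' + 9 y = 0.
This matches the Chebyshev equation (1 - x^2) y'' - x y' + n^2 y = 0 (note the -x y' term, not -2x y') with n^2 = 9, so n = 3; the polynomial solution is T_3(x).
With y = sum_k a_k x^k, matching x^k gives (k+2)(k+1) a_{k+2} = (k^2 - n^2) a_k = (k - 3)(k + 3) a_k. The right side vanishes at k = 3, so the series with the parity of 3 terminates at degree 3.
Standard normalization: leading coefficient of T_n is 2^(n-1), so a_3 = 2^2 = 4. Work downward with a_k = (k+1)(k+2) a_{k+2} / ((k - 3)(k + 3)):
  a_1 = (2)(3)(4) / ((1 - 3)(1 + 3)) = 24/(-8) = -3
Hence T_3(x) = 4 x^3 - 3 x.

T_3(x); series = 4 x^3 - 3 x


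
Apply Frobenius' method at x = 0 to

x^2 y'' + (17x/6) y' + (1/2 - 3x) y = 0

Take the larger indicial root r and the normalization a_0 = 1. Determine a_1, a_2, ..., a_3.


Write in Frobenius form y'' + (p(x)/x) y' + (q(x)/x^2) y = 0:
  p(x) = 17/6,  q(x) = 1/2 - 3x.
Indicial equation: r(r-1) + (17/6) r + (1/2) = 0 -> roots r_1 = -1/3, r_2 = -3/2.
Take r = r_1 = -1/3. Let y(x) = x^r sum_{n>=0} a_n x^n with a_0 = 1.
Substitute y = x^r sum a_n x^n and match x^{r+n}. The recurrence is
  D(n) a_n - 3 a_{n-1} = 0,  where D(n) = (r+n)(r+n-1) + (17/6)(r+n) + (1/2).
  a_n = 3 / D(n) * a_{n-1}.
Since the indicial polynomial factors as (r - r_1)(r - r_2), D(n) = (r_1 + n - r_1)(r_1 + n - r_2) = n(n + 7/6).
Evaluating step by step (a_0 = 1):
  n = 1: D(1) = 1(1 + 7/6) = 13/6; numerator = 3(1) = 3; a_1 = (3)/(13/6) = 18/13
  n = 2: D(2) = 2(2 + 7/6) = 19/3; numerator = 3(18/13) = 54/13; a_2 = (54/13)/(19/3) = 162/247
  n = 3: D(3) = 3(3 + 7/6) = 25/2; numerator = 3(162/247) = 486/247; a_3 = (486/247)/(25/2) = 972/6175

r = -1/3; a_0 = 1; a_1 = 18/13; a_2 = 162/247; a_3 = 972/6175


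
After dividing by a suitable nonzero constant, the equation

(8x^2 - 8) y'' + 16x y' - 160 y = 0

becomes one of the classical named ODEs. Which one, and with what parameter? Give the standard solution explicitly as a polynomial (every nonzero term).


All three coefficients share the factor -8; dividing through by -8 gives  (1 - x^2) y'' - 2x y' + 20 y = 0.
This matches the Legendre equation (1 - x^2) y'' - 2x y' + n(n+1) y = 0 (note the -2x y' term) with n(n+1) = 20, so n = 4; the polynomial solution is P_4(x).
With y = sum_k a_k x^k, matching x^k gives (k+2)(k+1) a_{k+2} = [k(k+1) - n(n+1)] a_k = (k - 4)(k + 5) a_k. The right side vanishes at k = 4, so the series with the parity of 4 terminates at degree 4.
Standard normalization (P_n(1) = 1): leading coefficient (2n)!/(2^n (n!)^2) = 40320/(16*576) = 35/8, so a_4 = 35/8. Work downward with a_k = (k+1)(k+2) a_{k+2} / ((k - 4)(k + 5)):
  a_2 = (3)(4)(35/8) / ((2 - 4)(2 + 5)) = (105/2)/(-14) = -15/4
  a_0 = (1)(2)(-15/4) / ((0 - 4)(0 + 5)) = (-15/2)/(-20) = 3/8
Hence P_4(x) = 35 x^4/8 - 15 x^2/4 + 3/8.

P_4(x); series = 35 x^4/8 - 15 x^2/4 + 3/8


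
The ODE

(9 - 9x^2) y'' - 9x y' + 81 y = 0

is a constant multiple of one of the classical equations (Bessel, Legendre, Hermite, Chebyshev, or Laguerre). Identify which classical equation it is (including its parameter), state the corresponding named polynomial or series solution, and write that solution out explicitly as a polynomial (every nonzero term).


All three coefficients share the factor 9; dividing through by 9 gives  (1 - x^2) y'' - x y' + 9 y = 0.
This matches the Chebyshev equation (1 - x^2) y'' - x y' + n^2 y = 0 (note the -x y' term, not -2x y') with n^2 = 9, so n = 3; the polynomial solution is T_3(x).
With y = sum_k a_k x^k, matching x^k gives (k+2)(k+1) a_{k+2} = (k^2 - n^2) a_k = (k - 3)(k + 3) a_k. The right side vanishes at k = 3, so the series with the parity of 3 terminates at degree 3.
Standard normalization: leading coefficient of T_n is 2^(n-1), so a_3 = 2^2 = 4. Work downward with a_k = (k+1)(k+2) a_{k+2} / ((k - 3)(k + 3)):
  a_1 = (2)(3)(4) / ((1 - 3)(1 + 3)) = 24/(-8) = -3
Hence T_3(x) = 4 x^3 - 3 x.

T_3(x); series = 4 x^3 - 3 x


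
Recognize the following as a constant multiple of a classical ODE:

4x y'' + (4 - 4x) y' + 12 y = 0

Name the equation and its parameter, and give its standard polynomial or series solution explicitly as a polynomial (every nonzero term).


All three coefficients share the factor 4; dividing through by 4 gives  x y'' + (1 - x) y' + 3 y = 0.
This matches the Laguerre equation x y'' + (1 - x) y' + n y = 0 with n = 3; the polynomial solution is L_3(x).
With y = sum_k a_k x^k, matching x^k gives (k+1)k a_{k+1} + (k+1) a_{k+1} - k a_k + n a_k = 0, i.e. (k+1)^2 a_{k+1} = (k - n) a_k = (k - 3) a_k. The right side vanishes at k = 3, so the series terminates at degree 3.
Standard normalization L_n(0) = 1 gives a_0 = 1. Work upward with a_{k+1} = (k - 3) a_k / (k+1)^2:
  a_1 = (0 - 3)(1) / 1^2 = -3/1 = -3
  a_2 = (1 - 3)(-3) / 2^2 = 6/4 = 3/2
  a_3 = (2 - 3)(3/2) / 3^2 = (-3/2)/9 = -1/6
Hence L_3(x) = -x^3/6 + 3 x^2/2 - 3 x + 1.

L_3(x); series = -x^3/6 + 3 x^2/2 - 3 x + 1


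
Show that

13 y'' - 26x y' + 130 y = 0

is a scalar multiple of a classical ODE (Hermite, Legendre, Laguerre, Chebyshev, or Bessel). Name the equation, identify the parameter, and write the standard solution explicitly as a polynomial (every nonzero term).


All three coefficients share the factor 13; dividing through by 13 gives  y'' - 2x y' + 10 y = 0.
This matches the Hermite equation y'' - 2x y' + 2n y = 0 with 2n = 10, so n = 5; the polynomial solution is H_5(x).
With y = sum_k a_k x^k, matching x^k gives (k+2)(k+1) a_{k+2} = 2(k - n) a_k = 2(k - 5) a_k. The right side vanishes at k = 5, so the series with the parity of 5 terminates at degree 5.
Standard normalization: leading coefficient of H_n is 2^n, so a_5 = 2^5 = 32. Work downward with a_k = (k+1)(k+2) a_{k+2} / (2(k - n)):
  a_3 = (4)(5)(32) / (2(3 - 5)) = 640/(-4) = -160
  a_1 = (2)(3)(-160) / (2(1 - 5)) = -960/(-8) = 120
Hence H_5(x) = 32 x^5 - 160 x^3 + 120 x.

H_5(x); series = 32 x^5 - 160 x^3 + 120 x


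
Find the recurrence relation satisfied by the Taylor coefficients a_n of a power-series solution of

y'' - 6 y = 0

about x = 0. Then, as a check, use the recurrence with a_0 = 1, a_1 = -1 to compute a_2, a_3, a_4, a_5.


Substitute y = sum_n a_n x^n into y'' + (const) y = 0.
y''(x) = sum_{n>=0} (n+2)(n+1) a_{n+2} x^n.
The ODE becomes sum_n [(n+2)(n+1) a_{n+2} - 6 a_n] x^n = 0.
Setting each coefficient to zero gives the recurrence:
  (n+2)(n+1) a_{n+2} - 6 a_n = 0,
  a_{n+2} = 6 / ((n+1)(n+2)) a_n.

Check with a_0 = 1, a_1 = -1 (apply the recurrence for n = 0, 1, 2, 3): a_0 = 1, a_1 = -1, a_2 = 3, a_3 = -1, a_4 = 3/2, a_5 = -3/10.

a_{n+2} = 6/((n+1)(n+2)) * a_n; check: a_0 = 1, a_1 = -1, a_2 = 3, a_3 = -1, a_4 = 3/2, a_5 = -3/10


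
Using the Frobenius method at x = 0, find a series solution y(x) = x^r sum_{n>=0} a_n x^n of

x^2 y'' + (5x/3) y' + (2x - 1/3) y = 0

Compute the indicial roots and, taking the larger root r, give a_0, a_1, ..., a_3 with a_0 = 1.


Write in Frobenius form y'' + (p(x)/x) y' + (q(x)/x^2) y = 0:
  p(x) = 5/3,  q(x) = 2x - 1/3.
Indicial equation: r(r-1) + (5/3) r + (-1/3) = 0 -> roots r_1 = 1/3, r_2 = -1.
Take r = r_1 = 1/3. Let y(x) = x^r sum_{n>=0} a_n x^n with a_0 = 1.
Substitute y = x^r sum a_n x^n and match x^{r+n}. The recurrence is
  D(n) a_n + 2 a_{n-1} = 0,  where D(n) = (r+n)(r+n-1) + (5/3)(r+n) + (-1/3).
  a_n = -2 / D(n) * a_{n-1}.
Since the indicial polynomial factors as (r - r_1)(r - r_2), D(n) = (r_1 + n - r_1)(r_1 + n - r_2) = n(n + 4/3).
Evaluating step by step (a_0 = 1):
  n = 1: D(1) = 1(1 + 4/3) = 7/3; numerator = -2(1) = -2; a_1 = (-2)/(7/3) = -6/7
  n = 2: D(2) = 2(2 + 4/3) = 20/3; numerator = -2(-6/7) = 12/7; a_2 = (12/7)/(20/3) = 9/35
  n = 3: D(3) = 3(3 + 4/3) = 13; numerator = -2(9/35) = -18/35; a_3 = (-18/35)/(13) = -18/455

r = 1/3; a_0 = 1; a_1 = -6/7; a_2 = 9/35; a_3 = -18/455


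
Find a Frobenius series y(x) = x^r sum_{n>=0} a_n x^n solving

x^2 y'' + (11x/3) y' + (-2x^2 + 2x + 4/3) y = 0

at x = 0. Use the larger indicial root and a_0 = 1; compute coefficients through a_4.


Write in Frobenius form y'' + (p(x)/x) y' + (q(x)/x^2) y = 0:
  p(x) = 11/3,  q(x) = -2x^2 + 2x + 4/3.
Indicial equation: r(r-1) + (11/3) r + (4/3) = 0 -> roots r_1 = -2/3, r_2 = -2.
Take r = r_1 = -2/3. Let y(x) = x^r sum_{n>=0} a_n x^n with a_0 = 1.
Substitute y = x^r sum a_n x^n and match x^{r+n}. The recurrence is
  D(n) a_n + 2 a_{n-1} - 2 a_{n-2} = 0,  where D(n) = (r+n)(r+n-1) + (11/3)(r+n) + (4/3).
  a_n = [-2 a_{n-1} + 2 a_{n-2}] / D(n).
Since the indicial polynomial factors as (r - r_1)(r - r_2), D(n) = (r_1 + n - r_1)(r_1 + n - r_2) = n(n + 4/3).
Evaluating step by step (a_0 = 1):
  n = 1: D(1) = 1(1 + 4/3) = 7/3; numerator = -2(1) = -2; a_1 = (-2)/(7/3) = -6/7
  n = 2: D(2) = 2(2 + 4/3) = 20/3; numerator = -2(-6/7) + 2(1) = 26/7; a_2 = (26/7)/(20/3) = 39/70
  n = 3: D(3) = 3(3 + 4/3) = 13; numerator = -2(39/70) + 2(-6/7) = -99/35; a_3 = (-99/35)/(13) = -99/455
  n = 4: D(4) = 4(4 + 4/3) = 64/3; numerator = -2(-99/455) + 2(39/70) = 141/91; a_4 = (141/91)/(64/3) = 423/5824

r = -2/3; a_0 = 1; a_1 = -6/7; a_2 = 39/70; a_3 = -99/455; a_4 = 423/5824


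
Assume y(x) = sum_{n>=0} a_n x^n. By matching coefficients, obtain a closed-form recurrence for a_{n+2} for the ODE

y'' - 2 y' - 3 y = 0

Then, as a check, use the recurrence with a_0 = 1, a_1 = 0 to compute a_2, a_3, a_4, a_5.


Substitute y = sum_n a_n x^n.
y''(x) has coefficient (n+2)(n+1) a_{n+2} at x^n;
-2 y'(x) has coefficient -2 (n+1) a_{n+1} at x^n;
-3 y(x) has coefficient -3 a_n at x^n.
Matching x^n: (n+2)(n+1) a_{n+2} - 2 (n+1) a_{n+1} - 3 a_n = 0.
Thus a_{n+2} = [2 (n+1) a_{n+1} + 3 a_n] / ((n+1)(n+2)).

Check with a_0 = 1, a_1 = 0 (apply the recurrence for n = 0, 1, 2, 3): a_0 = 1, a_1 = 0, a_2 = 3/2, a_3 = 1, a_4 = 7/8, a_5 = 1/2.

a_(n+2) = [2 (n+1) a_(n+1) + 3 a_n] / ((n+1)(n+2)); check: a_0 = 1, a_1 = 0, a_2 = 3/2, a_3 = 1, a_4 = 7/8, a_5 = 1/2


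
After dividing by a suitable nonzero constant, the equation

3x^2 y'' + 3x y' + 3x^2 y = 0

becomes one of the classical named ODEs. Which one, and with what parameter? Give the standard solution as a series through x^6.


All three coefficients share the factor 3; dividing through by 3 gives  x^2 y'' + x y' + x^2 y = 0.
This matches the Bessel equation x^2 y'' + x y' + (x^2 - nu^2) y = 0 with nu^2 = 0, so nu = 0; the solution bounded at x = 0 is J_0(x).
Frobenius at x = 0: indicial roots ±nu; for r = nu the recurrence k(k + 2nu) c_k = -c_{k-2} gives the standard series J_nu(x) = sum_{k>=0} (-1)^k / (k! (k+nu)!) (x/2)^(2k+nu). Evaluate the first 4 terms:
  k = 0: (-1)^0 / (0! * 0! * 2^0) x^0 = 1/(1*1*1) x^0 = (1) x^0
  k = 1: (-1)^1 / (1! * 1! * 2^2) x^2 = -1/(1*1*4) x^2 = (-1/4) x^2
  k = 2: (-1)^2 / (2! * 2! * 2^4) x^4 = 1/(2*2*16) x^4 = (1/64) x^4
  k = 3: (-1)^3 / (3! * 3! * 2^6) x^6 = -1/(6*6*64) x^6 = (-1/2304) x^6
Hence J_0(x) = -x^6/2304 + x^4/64 - x^2/4 + 1 + ....

J_0(x); series = -x^6/2304 + x^4/64 - x^2/4 + 1


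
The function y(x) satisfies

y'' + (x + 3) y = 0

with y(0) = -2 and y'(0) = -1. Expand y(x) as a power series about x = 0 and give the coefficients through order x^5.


Ansatz: y(x) = sum_{n>=0} a_n x^n, so y'(x) = sum_{n>=1} n a_n x^(n-1) and y''(x) = sum_{n>=2} n(n-1) a_n x^(n-2).
Substitute into P(x) y'' + Q(x) y' + R(x) y = 0 with P(x) = 1, Q(x) = 0, R(x) = x + 3, and match powers of x.
Initial conditions: a_0 = -2, a_1 = -1.
Setting the coefficient of each power of x to zero and solving order by order (substituting the coefficients already found):
  x^0: 2 a_2 + 3 a_0 = 0  ->  2 a_2 = -3 a_0 = 6  ->  a_2 = 3
  x^1: 6 a_3 + 3 a_1 + a_0 = 0  ->  6 a_3 = -3 a_1 - a_0 = 5  ->  a_3 = 5/6
  x^2: 12 a_4 + 3 a_2 + a_1 = 0  ->  12 a_4 = -3 a_2 - a_1 = -8  ->  a_4 = -2/3
  x^3: 20 a_5 + 3 a_3 + a_2 = 0  ->  20 a_5 = -3 a_3 - a_2 = -11/2  ->  a_5 = -11/40
Truncated series: y(x) = -2 - x + 3 x^2 + (5/6) x^3 - (2/3) x^4 - (11/40) x^5 + O(x^6).

a_0 = -2; a_1 = -1; a_2 = 3; a_3 = 5/6; a_4 = -2/3; a_5 = -11/40
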